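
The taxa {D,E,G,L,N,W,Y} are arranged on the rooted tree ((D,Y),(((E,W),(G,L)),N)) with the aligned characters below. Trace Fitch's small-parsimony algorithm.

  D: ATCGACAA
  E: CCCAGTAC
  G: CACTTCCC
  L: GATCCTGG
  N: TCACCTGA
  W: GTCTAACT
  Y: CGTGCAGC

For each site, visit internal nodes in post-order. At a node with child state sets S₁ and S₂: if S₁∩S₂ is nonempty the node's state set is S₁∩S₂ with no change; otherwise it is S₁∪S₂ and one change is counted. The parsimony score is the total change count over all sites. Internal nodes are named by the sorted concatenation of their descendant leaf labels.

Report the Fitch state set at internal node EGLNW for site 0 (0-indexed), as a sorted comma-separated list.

C,G,T

site 0, node DY: D={A} ∪ Y={C} → {A,C} (+1)
site 0, node EW: E={C} ∪ W={G} → {C,G} (+1)
site 0, node GL: G={C} ∪ L={G} → {C,G} (+1)
site 0, node EGLW: EW={C,G} ∩ GL={C,G} → {C,G} (+0)
site 0, node EGLNW: EGLW={C,G} ∪ N={T} → {C,G,T} (+1)
site 0, node DEGLNWY: DY={A,C} ∩ EGLNW={C,G,T} → {C} (+0)
site 1, node DY: D={T} ∪ Y={G} → {G,T} (+1)
site 1, node EW: E={C} ∪ W={T} → {C,T} (+1)
site 1, node GL: G={A} ∩ L={A} → {A} (+0)
site 1, node EGLW: EW={C,T} ∪ GL={A} → {A,C,T} (+1)
site 1, node EGLNW: EGLW={A,C,T} ∩ N={C} → {C} (+0)
site 1, node DEGLNWY: DY={G,T} ∪ EGLNW={C} → {C,G,T} (+1)
site 2, node DY: D={C} ∪ Y={T} → {C,T} (+1)
site 2, node EW: E={C} ∩ W={C} → {C} (+0)
site 2, node GL: G={C} ∪ L={T} → {C,T} (+1)
site 2, node EGLW: EW={C} ∩ GL={C,T} → {C} (+0)
site 2, node EGLNW: EGLW={C} ∪ N={A} → {A,C} (+1)
site 2, node DEGLNWY: DY={C,T} ∩ EGLNW={A,C} → {C} (+0)
site 3, node DY: D={G} ∩ Y={G} → {G} (+0)
site 3, node EW: E={A} ∪ W={T} → {A,T} (+1)
site 3, node GL: G={T} ∪ L={C} → {C,T} (+1)
site 3, node EGLW: EW={A,T} ∩ GL={C,T} → {T} (+0)
site 3, node EGLNW: EGLW={T} ∪ N={C} → {C,T} (+1)
site 3, node DEGLNWY: DY={G} ∪ EGLNW={C,T} → {C,G,T} (+1)
site 4, node DY: D={A} ∪ Y={C} → {A,C} (+1)
site 4, node EW: E={G} ∪ W={A} → {A,G} (+1)
site 4, node GL: G={T} ∪ L={C} → {C,T} (+1)
site 4, node EGLW: EW={A,G} ∪ GL={C,T} → {A,C,G,T} (+1)
site 4, node EGLNW: EGLW={A,C,G,T} ∩ N={C} → {C} (+0)
site 4, node DEGLNWY: DY={A,C} ∩ EGLNW={C} → {C} (+0)
site 5, node DY: D={C} ∪ Y={A} → {A,C} (+1)
site 5, node EW: E={T} ∪ W={A} → {A,T} (+1)
site 5, node GL: G={C} ∪ L={T} → {C,T} (+1)
site 5, node EGLW: EW={A,T} ∩ GL={C,T} → {T} (+0)
site 5, node EGLNW: EGLW={T} ∩ N={T} → {T} (+0)
site 5, node DEGLNWY: DY={A,C} ∪ EGLNW={T} → {A,C,T} (+1)
site 6, node DY: D={A} ∪ Y={G} → {A,G} (+1)
site 6, node EW: E={A} ∪ W={C} → {A,C} (+1)
site 6, node GL: G={C} ∪ L={G} → {C,G} (+1)
site 6, node EGLW: EW={A,C} ∩ GL={C,G} → {C} (+0)
site 6, node EGLNW: EGLW={C} ∪ N={G} → {C,G} (+1)
site 6, node DEGLNWY: DY={A,G} ∩ EGLNW={C,G} → {G} (+0)
site 7, node DY: D={A} ∪ Y={C} → {A,C} (+1)
site 7, node EW: E={C} ∪ W={T} → {C,T} (+1)
site 7, node GL: G={C} ∪ L={G} → {C,G} (+1)
site 7, node EGLW: EW={C,T} ∩ GL={C,G} → {C} (+0)
site 7, node EGLNW: EGLW={C} ∪ N={A} → {A,C} (+1)
site 7, node DEGLNWY: DY={A,C} ∩ EGLNW={A,C} → {A,C} (+0)
per-site changes: [4, 4, 3, 4, 4, 4, 4, 4]; total = 31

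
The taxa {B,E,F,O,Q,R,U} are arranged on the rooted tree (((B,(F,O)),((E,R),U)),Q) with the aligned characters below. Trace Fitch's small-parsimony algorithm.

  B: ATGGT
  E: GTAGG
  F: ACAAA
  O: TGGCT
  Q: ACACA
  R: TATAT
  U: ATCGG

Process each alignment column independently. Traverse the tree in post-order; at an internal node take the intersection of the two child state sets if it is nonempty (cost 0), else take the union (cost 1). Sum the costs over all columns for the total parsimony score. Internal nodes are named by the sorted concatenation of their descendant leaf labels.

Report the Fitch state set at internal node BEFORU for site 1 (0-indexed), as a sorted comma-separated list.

T

FO@0: {A} ∪ {T} = {A,T} (union, +1)
BFO@0: {A} ∩ {A,T} = {A} (intersection, +0)
ER@0: {G} ∪ {T} = {G,T} (union, +1)
ERU@0: {G,T} ∪ {A} = {A,G,T} (union, +1)
BEFORU@0: {A} ∩ {A,G,T} = {A} (intersection, +0)
BEFOQRU@0: {A} ∩ {A} = {A} (intersection, +0)
FO@1: {C} ∪ {G} = {C,G} (union, +1)
BFO@1: {T} ∪ {C,G} = {C,G,T} (union, +1)
ER@1: {T} ∪ {A} = {A,T} (union, +1)
ERU@1: {A,T} ∩ {T} = {T} (intersection, +0)
BEFORU@1: {C,G,T} ∩ {T} = {T} (intersection, +0)
BEFOQRU@1: {T} ∪ {C} = {C,T} (union, +1)
FO@2: {A} ∪ {G} = {A,G} (union, +1)
BFO@2: {G} ∩ {A,G} = {G} (intersection, +0)
ER@2: {A} ∪ {T} = {A,T} (union, +1)
ERU@2: {A,T} ∪ {C} = {A,C,T} (union, +1)
BEFORU@2: {G} ∪ {A,C,T} = {A,C,G,T} (union, +1)
BEFOQRU@2: {A,C,G,T} ∩ {A} = {A} (intersection, +0)
FO@3: {A} ∪ {C} = {A,C} (union, +1)
BFO@3: {G} ∪ {A,C} = {A,C,G} (union, +1)
ER@3: {G} ∪ {A} = {A,G} (union, +1)
ERU@3: {A,G} ∩ {G} = {G} (intersection, +0)
BEFORU@3: {A,C,G} ∩ {G} = {G} (intersection, +0)
BEFOQRU@3: {G} ∪ {C} = {C,G} (union, +1)
FO@4: {A} ∪ {T} = {A,T} (union, +1)
BFO@4: {T} ∩ {A,T} = {T} (intersection, +0)
ER@4: {G} ∪ {T} = {G,T} (union, +1)
ERU@4: {G,T} ∩ {G} = {G} (intersection, +0)
BEFORU@4: {T} ∪ {G} = {G,T} (union, +1)
BEFOQRU@4: {G,T} ∪ {A} = {A,G,T} (union, +1)
per-site changes: [3, 4, 4, 4, 4]; total = 19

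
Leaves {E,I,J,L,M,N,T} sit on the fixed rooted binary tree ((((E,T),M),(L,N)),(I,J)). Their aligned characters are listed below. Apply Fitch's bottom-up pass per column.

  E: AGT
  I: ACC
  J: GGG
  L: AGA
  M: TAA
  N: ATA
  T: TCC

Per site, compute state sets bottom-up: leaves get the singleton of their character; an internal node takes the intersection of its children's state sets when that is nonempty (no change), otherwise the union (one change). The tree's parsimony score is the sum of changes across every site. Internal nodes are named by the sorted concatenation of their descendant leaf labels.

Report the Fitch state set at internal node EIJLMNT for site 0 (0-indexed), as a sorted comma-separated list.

[col 0] ET: children E:{A}, T:{T} ∪→ {A,T}; cost 1
[col 0] EMT: children ET:{A,T}, M:{T} ∩→ {T}; cost 0
[col 0] LN: children L:{A}, N:{A} ∩→ {A}; cost 0
[col 0] ELMNT: children EMT:{T}, LN:{A} ∪→ {A,T}; cost 1
[col 0] IJ: children I:{A}, J:{G} ∪→ {A,G}; cost 1
[col 0] EIJLMNT: children ELMNT:{A,T}, IJ:{A,G} ∩→ {A}; cost 0
[col 1] ET: children E:{G}, T:{C} ∪→ {C,G}; cost 1
[col 1] EMT: children ET:{C,G}, M:{A} ∪→ {A,C,G}; cost 1
[col 1] LN: children L:{G}, N:{T} ∪→ {G,T}; cost 1
[col 1] ELMNT: children EMT:{A,C,G}, LN:{G,T} ∩→ {G}; cost 0
[col 1] IJ: children I:{C}, J:{G} ∪→ {C,G}; cost 1
[col 1] EIJLMNT: children ELMNT:{G}, IJ:{C,G} ∩→ {G}; cost 0
[col 2] ET: children E:{T}, T:{C} ∪→ {C,T}; cost 1
[col 2] EMT: children ET:{C,T}, M:{A} ∪→ {A,C,T}; cost 1
[col 2] LN: children L:{A}, N:{A} ∩→ {A}; cost 0
[col 2] ELMNT: children EMT:{A,C,T}, LN:{A} ∩→ {A}; cost 0
[col 2] IJ: children I:{C}, J:{G} ∪→ {C,G}; cost 1
[col 2] EIJLMNT: children ELMNT:{A}, IJ:{C,G} ∪→ {A,C,G}; cost 1
per-site changes: [3, 4, 4]; total = 11

A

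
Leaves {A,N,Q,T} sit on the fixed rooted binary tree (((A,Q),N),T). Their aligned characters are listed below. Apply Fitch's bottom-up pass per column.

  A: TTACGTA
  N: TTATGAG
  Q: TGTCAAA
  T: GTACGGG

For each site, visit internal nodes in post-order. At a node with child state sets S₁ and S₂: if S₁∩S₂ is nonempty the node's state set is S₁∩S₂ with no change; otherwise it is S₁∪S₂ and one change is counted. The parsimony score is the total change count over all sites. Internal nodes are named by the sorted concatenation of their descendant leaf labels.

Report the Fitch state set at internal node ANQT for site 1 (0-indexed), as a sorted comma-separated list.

[col 0] AQ: children A:{T}, Q:{T} ∩→ {T}; cost 0
[col 0] ANQ: children AQ:{T}, N:{T} ∩→ {T}; cost 0
[col 0] ANQT: children ANQ:{T}, T:{G} ∪→ {G,T}; cost 1
[col 1] AQ: children A:{T}, Q:{G} ∪→ {G,T}; cost 1
[col 1] ANQ: children AQ:{G,T}, N:{T} ∩→ {T}; cost 0
[col 1] ANQT: children ANQ:{T}, T:{T} ∩→ {T}; cost 0
[col 2] AQ: children A:{A}, Q:{T} ∪→ {A,T}; cost 1
[col 2] ANQ: children AQ:{A,T}, N:{A} ∩→ {A}; cost 0
[col 2] ANQT: children ANQ:{A}, T:{A} ∩→ {A}; cost 0
[col 3] AQ: children A:{C}, Q:{C} ∩→ {C}; cost 0
[col 3] ANQ: children AQ:{C}, N:{T} ∪→ {C,T}; cost 1
[col 3] ANQT: children ANQ:{C,T}, T:{C} ∩→ {C}; cost 0
[col 4] AQ: children A:{G}, Q:{A} ∪→ {A,G}; cost 1
[col 4] ANQ: children AQ:{A,G}, N:{G} ∩→ {G}; cost 0
[col 4] ANQT: children ANQ:{G}, T:{G} ∩→ {G}; cost 0
[col 5] AQ: children A:{T}, Q:{A} ∪→ {A,T}; cost 1
[col 5] ANQ: children AQ:{A,T}, N:{A} ∩→ {A}; cost 0
[col 5] ANQT: children ANQ:{A}, T:{G} ∪→ {A,G}; cost 1
[col 6] AQ: children A:{A}, Q:{A} ∩→ {A}; cost 0
[col 6] ANQ: children AQ:{A}, N:{G} ∪→ {A,G}; cost 1
[col 6] ANQT: children ANQ:{A,G}, T:{G} ∩→ {G}; cost 0
per-site changes: [1, 1, 1, 1, 1, 2, 1]; total = 8

T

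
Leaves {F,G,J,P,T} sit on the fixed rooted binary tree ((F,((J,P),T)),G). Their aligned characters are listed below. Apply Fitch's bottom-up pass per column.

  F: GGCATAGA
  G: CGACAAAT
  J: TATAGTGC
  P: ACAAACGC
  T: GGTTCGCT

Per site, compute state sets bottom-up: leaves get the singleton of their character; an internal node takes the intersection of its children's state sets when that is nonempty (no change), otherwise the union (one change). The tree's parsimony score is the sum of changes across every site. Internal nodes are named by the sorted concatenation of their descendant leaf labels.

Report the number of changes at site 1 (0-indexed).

2

JP@0: {T} ∪ {A} = {A,T} (union, +1)
JPT@0: {A,T} ∪ {G} = {A,G,T} (union, +1)
FJPT@0: {G} ∩ {A,G,T} = {G} (intersection, +0)
FGJPT@0: {G} ∪ {C} = {C,G} (union, +1)
JP@1: {A} ∪ {C} = {A,C} (union, +1)
JPT@1: {A,C} ∪ {G} = {A,C,G} (union, +1)
FJPT@1: {G} ∩ {A,C,G} = {G} (intersection, +0)
FGJPT@1: {G} ∩ {G} = {G} (intersection, +0)
JP@2: {T} ∪ {A} = {A,T} (union, +1)
JPT@2: {A,T} ∩ {T} = {T} (intersection, +0)
FJPT@2: {C} ∪ {T} = {C,T} (union, +1)
FGJPT@2: {C,T} ∪ {A} = {A,C,T} (union, +1)
JP@3: {A} ∩ {A} = {A} (intersection, +0)
JPT@3: {A} ∪ {T} = {A,T} (union, +1)
FJPT@3: {A} ∩ {A,T} = {A} (intersection, +0)
FGJPT@3: {A} ∪ {C} = {A,C} (union, +1)
JP@4: {G} ∪ {A} = {A,G} (union, +1)
JPT@4: {A,G} ∪ {C} = {A,C,G} (union, +1)
FJPT@4: {T} ∪ {A,C,G} = {A,C,G,T} (union, +1)
FGJPT@4: {A,C,G,T} ∩ {A} = {A} (intersection, +0)
JP@5: {T} ∪ {C} = {C,T} (union, +1)
JPT@5: {C,T} ∪ {G} = {C,G,T} (union, +1)
FJPT@5: {A} ∪ {C,G,T} = {A,C,G,T} (union, +1)
FGJPT@5: {A,C,G,T} ∩ {A} = {A} (intersection, +0)
JP@6: {G} ∩ {G} = {G} (intersection, +0)
JPT@6: {G} ∪ {C} = {C,G} (union, +1)
FJPT@6: {G} ∩ {C,G} = {G} (intersection, +0)
FGJPT@6: {G} ∪ {A} = {A,G} (union, +1)
JP@7: {C} ∩ {C} = {C} (intersection, +0)
JPT@7: {C} ∪ {T} = {C,T} (union, +1)
FJPT@7: {A} ∪ {C,T} = {A,C,T} (union, +1)
FGJPT@7: {A,C,T} ∩ {T} = {T} (intersection, +0)
per-site changes: [3, 2, 3, 2, 3, 3, 2, 2]; total = 20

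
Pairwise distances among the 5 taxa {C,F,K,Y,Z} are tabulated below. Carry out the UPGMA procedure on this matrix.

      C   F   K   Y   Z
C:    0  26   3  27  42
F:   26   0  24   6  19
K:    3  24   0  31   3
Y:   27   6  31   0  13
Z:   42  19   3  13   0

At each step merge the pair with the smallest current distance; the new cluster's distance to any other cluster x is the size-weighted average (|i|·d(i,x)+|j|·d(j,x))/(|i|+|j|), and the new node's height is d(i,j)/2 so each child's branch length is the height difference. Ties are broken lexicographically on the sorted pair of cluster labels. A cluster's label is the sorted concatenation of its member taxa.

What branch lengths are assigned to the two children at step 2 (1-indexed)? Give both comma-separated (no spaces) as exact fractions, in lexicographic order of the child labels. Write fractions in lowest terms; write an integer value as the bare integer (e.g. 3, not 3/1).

3,3

1. join C+K (d=3) ⇒ CK; edges |C|=3/2, |K|=3/2
  updated: d(CK,F)=25, d(CK,Y)=29, d(CK,Z)=45/2
2. join F+Y (d=6) ⇒ FY; edges |F|=3, |Y|=3
  updated: d(CK,FY)=27, d(FY,Z)=16
3. join FY+Z (d=16) ⇒ FYZ; edges |FY|=5, |Z|=8
  updated: d(CK,FYZ)=51/2
4. join CK+FYZ (d=51/2) ⇒ CFKYZ; edges |CK|=45/4, |FYZ|=19/4
final tree: ((C:3/2,K:3/2):45/4,((F:3,Y:3):5,Z:8):19/4)
total length: 38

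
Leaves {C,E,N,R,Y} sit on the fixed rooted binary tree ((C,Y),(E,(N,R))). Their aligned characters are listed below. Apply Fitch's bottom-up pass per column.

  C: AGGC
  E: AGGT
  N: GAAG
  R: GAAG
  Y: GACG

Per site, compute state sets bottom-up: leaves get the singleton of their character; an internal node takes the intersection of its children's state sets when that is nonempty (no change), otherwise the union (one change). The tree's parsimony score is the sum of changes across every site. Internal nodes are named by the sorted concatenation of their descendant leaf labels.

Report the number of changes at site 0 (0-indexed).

CY@0: {A} ∪ {G} = {A,G} (union, +1)
NR@0: {G} ∩ {G} = {G} (intersection, +0)
ENR@0: {A} ∪ {G} = {A,G} (union, +1)
CENRY@0: {A,G} ∩ {A,G} = {A,G} (intersection, +0)
CY@1: {G} ∪ {A} = {A,G} (union, +1)
NR@1: {A} ∩ {A} = {A} (intersection, +0)
ENR@1: {G} ∪ {A} = {A,G} (union, +1)
CENRY@1: {A,G} ∩ {A,G} = {A,G} (intersection, +0)
CY@2: {G} ∪ {C} = {C,G} (union, +1)
NR@2: {A} ∩ {A} = {A} (intersection, +0)
ENR@2: {G} ∪ {A} = {A,G} (union, +1)
CENRY@2: {C,G} ∩ {A,G} = {G} (intersection, +0)
CY@3: {C} ∪ {G} = {C,G} (union, +1)
NR@3: {G} ∩ {G} = {G} (intersection, +0)
ENR@3: {T} ∪ {G} = {G,T} (union, +1)
CENRY@3: {C,G} ∩ {G,T} = {G} (intersection, +0)
per-site changes: [2, 2, 2, 2]; total = 8

2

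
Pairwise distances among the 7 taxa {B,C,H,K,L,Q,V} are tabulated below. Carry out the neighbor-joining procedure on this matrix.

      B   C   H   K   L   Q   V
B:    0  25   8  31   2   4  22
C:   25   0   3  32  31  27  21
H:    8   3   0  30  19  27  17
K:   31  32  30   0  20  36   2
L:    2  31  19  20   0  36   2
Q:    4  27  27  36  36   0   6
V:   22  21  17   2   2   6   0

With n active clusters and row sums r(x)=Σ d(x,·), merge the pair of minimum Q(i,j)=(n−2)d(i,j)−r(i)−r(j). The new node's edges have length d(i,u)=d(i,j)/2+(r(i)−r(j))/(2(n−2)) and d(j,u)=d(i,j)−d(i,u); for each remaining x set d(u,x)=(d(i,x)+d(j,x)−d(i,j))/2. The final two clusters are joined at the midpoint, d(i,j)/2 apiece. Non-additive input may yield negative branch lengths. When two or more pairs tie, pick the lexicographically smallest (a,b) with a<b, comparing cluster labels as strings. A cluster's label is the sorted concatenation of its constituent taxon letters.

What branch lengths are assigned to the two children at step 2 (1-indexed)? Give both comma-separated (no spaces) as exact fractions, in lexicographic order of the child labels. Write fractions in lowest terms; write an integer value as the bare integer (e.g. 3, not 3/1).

step 1: merge (C,H) at d=3, Q=-228; branch lengths C→5, H→-2; new cluster CH
  updated: d(B,CH)=15, d(CH,K)=59/2, d(CH,L)=47/2, d(CH,Q)=51/2, d(CH,V)=35/2
step 2: merge (B,Q) at d=4, Q=-331/2; branch lengths B→-35/16, Q→99/16; new cluster BQ
  updated: d(BQ,CH)=73/4, d(BQ,K)=63/2, d(BQ,L)=17, d(BQ,V)=12
step 3: merge (BQ,CH) at d=73/4, Q=-451/4; branch lengths BQ→179/24, CH→259/24; new cluster BCHQ
  updated: d(BCHQ,K)=171/8, d(BCHQ,L)=89/8, d(BCHQ,V)=45/8
step 4: merge (BCHQ,L) at d=89/8, Q=-49; branch lengths BCHQ→109/16, L→69/16; new cluster BCHLQ
  updated: d(BCHLQ,K)=121/8, d(BCHLQ,V)=-7/4
step 5: merge (BCHLQ,K) at d=121/8, Q=-123/8; branch lengths BCHLQ→91/16, K→151/16; new cluster BCHKLQ
  updated: d(BCHKLQ,V)=-119/16
step 6: merge (BCHKLQ,V) at d=-119/16; branch lengths BCHKLQ→-119/32, V→-119/32; new cluster BCHKLQV
final tree: (((((B:-35/16,Q:99/16):179/24,(C:5,H:-2):259/24):109/16,L:69/16):91/16,K:151/16):-119/32,V:-119/32)
total length: 705/16

-35/16,99/16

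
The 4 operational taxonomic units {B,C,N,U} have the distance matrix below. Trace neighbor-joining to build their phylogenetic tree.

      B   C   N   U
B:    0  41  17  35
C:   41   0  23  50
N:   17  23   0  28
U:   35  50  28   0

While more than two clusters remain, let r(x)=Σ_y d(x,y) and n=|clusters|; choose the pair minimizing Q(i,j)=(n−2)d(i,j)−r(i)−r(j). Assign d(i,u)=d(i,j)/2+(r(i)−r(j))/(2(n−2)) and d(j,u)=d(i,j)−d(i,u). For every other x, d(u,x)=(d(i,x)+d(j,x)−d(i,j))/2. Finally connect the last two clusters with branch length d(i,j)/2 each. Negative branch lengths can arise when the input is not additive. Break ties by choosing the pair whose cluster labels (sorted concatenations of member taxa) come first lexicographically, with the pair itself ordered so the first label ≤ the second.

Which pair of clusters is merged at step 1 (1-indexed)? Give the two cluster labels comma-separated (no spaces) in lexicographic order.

B,U

iteration 1: select B,U (d=35, Q=-136); attach at lengths (25/2, 45/2); label the merged cluster BU
  updated: d(BU,C)=28, d(BU,N)=5
iteration 2: select BU,C (d=28, Q=-56); attach at lengths (5, 23); label the merged cluster BCU
  updated: d(BCU,N)=0
iteration 3: select BCU,N (d=0); attach at lengths (0, 0); label the merged cluster BCNU
final tree: (((B:25/2,U:45/2):5,C:23):0,N:0)
total length: 63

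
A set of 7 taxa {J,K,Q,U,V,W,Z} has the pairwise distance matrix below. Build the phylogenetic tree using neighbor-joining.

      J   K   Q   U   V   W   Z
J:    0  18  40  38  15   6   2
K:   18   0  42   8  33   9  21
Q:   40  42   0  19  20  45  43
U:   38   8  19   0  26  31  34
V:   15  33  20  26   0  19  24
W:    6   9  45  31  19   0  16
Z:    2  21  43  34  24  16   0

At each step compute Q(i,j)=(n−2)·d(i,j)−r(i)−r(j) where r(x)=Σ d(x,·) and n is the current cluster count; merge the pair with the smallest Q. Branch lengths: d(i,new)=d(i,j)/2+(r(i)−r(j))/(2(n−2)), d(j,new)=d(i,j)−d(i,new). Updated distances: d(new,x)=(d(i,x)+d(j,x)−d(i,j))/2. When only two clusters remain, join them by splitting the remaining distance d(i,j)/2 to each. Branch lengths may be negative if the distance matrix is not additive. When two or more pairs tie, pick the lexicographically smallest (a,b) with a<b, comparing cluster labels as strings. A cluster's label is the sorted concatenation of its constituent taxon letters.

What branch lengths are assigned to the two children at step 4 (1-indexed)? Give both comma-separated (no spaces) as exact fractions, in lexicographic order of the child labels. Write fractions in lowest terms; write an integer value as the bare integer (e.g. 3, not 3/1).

109/16,157/16

iteration 1: select Q,U (d=19, Q=-270); attach at lengths (74/5, 21/5); label the merged cluster QU
  updated: d(J,QU)=59/2, d(K,QU)=31/2, d(QU,V)=27/2, d(QU,W)=57/2, d(QU,Z)=29
iteration 2: select QU,V (d=27/2, Q=-333/2); attach at lengths (131/16, 85/16); label the merged cluster QUV
  updated: d(J,QUV)=31/2, d(K,QUV)=35/2, d(QUV,W)=17, d(QUV,Z)=79/4
iteration 3: select J,Z (d=2, Q=-377/4); attach at lengths (-15/8, 31/8); label the merged cluster JZ
  updated: d(JZ,K)=37/2, d(JZ,QUV)=133/8, d(JZ,W)=10
iteration 4: select JZ,QUV (d=133/8, Q=-63); attach at lengths (109/16, 157/16); label the merged cluster JQUVZ
  updated: d(JQUVZ,K)=155/16, d(JQUVZ,W)=83/16
iteration 5: select JQUVZ,K (d=155/16, Q=-191/8); attach at lengths (47/16, 27/4); label the merged cluster JKQUVZ
  updated: d(JKQUVZ,W)=9/4
iteration 6: select JKQUVZ,W (d=9/4); attach at lengths (9/8, 9/8); label the merged cluster JKQUVWZ
final tree: ((((J:-15/8,Z:31/8):109/16,((Q:74/5,U:21/5):131/16,V:85/16):157/16):47/16,K:27/4):9/8,W:9/8)
total length: 1009/16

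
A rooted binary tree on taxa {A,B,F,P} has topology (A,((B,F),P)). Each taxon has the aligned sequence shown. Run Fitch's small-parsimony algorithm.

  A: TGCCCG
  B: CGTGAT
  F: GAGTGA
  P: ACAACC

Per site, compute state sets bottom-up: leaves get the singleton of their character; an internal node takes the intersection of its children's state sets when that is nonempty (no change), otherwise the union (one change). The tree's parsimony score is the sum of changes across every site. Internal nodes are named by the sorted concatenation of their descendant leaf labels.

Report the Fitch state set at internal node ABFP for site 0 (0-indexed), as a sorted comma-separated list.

BF@0: {C} ∪ {G} = {C,G} (union, +1)
BFP@0: {C,G} ∪ {A} = {A,C,G} (union, +1)
ABFP@0: {T} ∪ {A,C,G} = {A,C,G,T} (union, +1)
BF@1: {G} ∪ {A} = {A,G} (union, +1)
BFP@1: {A,G} ∪ {C} = {A,C,G} (union, +1)
ABFP@1: {G} ∩ {A,C,G} = {G} (intersection, +0)
BF@2: {T} ∪ {G} = {G,T} (union, +1)
BFP@2: {G,T} ∪ {A} = {A,G,T} (union, +1)
ABFP@2: {C} ∪ {A,G,T} = {A,C,G,T} (union, +1)
BF@3: {G} ∪ {T} = {G,T} (union, +1)
BFP@3: {G,T} ∪ {A} = {A,G,T} (union, +1)
ABFP@3: {C} ∪ {A,G,T} = {A,C,G,T} (union, +1)
BF@4: {A} ∪ {G} = {A,G} (union, +1)
BFP@4: {A,G} ∪ {C} = {A,C,G} (union, +1)
ABFP@4: {C} ∩ {A,C,G} = {C} (intersection, +0)
BF@5: {T} ∪ {A} = {A,T} (union, +1)
BFP@5: {A,T} ∪ {C} = {A,C,T} (union, +1)
ABFP@5: {G} ∪ {A,C,T} = {A,C,G,T} (union, +1)
per-site changes: [3, 2, 3, 3, 2, 3]; total = 16

A,C,G,T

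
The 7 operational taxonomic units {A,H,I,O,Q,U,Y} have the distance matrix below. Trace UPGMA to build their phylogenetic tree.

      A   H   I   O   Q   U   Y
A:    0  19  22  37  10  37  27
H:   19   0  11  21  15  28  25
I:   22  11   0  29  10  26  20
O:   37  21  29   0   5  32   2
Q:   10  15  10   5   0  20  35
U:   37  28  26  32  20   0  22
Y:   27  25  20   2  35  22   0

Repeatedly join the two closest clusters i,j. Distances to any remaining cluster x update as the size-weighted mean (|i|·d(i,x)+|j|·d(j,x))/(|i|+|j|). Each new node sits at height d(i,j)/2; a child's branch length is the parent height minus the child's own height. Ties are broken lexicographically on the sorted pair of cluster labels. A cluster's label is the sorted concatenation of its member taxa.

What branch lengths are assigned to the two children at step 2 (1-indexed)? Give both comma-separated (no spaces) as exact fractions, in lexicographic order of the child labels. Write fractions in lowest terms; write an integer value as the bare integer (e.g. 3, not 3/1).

1. join O+Y (d=2) ⇒ OY; edges |O|=1, |Y|=1
  updated: d(A,OY)=32, d(H,OY)=23, d(I,OY)=49/2, d(OY,Q)=20, d(OY,U)=27
2. join A+Q (d=10) ⇒ AQ; edges |A|=5, |Q|=5
  updated: d(AQ,H)=17, d(AQ,I)=16, d(AQ,OY)=26, d(AQ,U)=57/2
3. join H+I (d=11) ⇒ HI; edges |H|=11/2, |I|=11/2
  updated: d(AQ,HI)=33/2, d(HI,OY)=95/4, d(HI,U)=27
4. join AQ+HI (d=33/2) ⇒ AHIQ; edges |AQ|=13/4, |HI|=11/4
  updated: d(AHIQ,OY)=199/8, d(AHIQ,U)=111/4
5. join AHIQ+OY (d=199/8) ⇒ AHIOQY; edges |AHIQ|=67/16, |OY|=183/16
  updated: d(AHIOQY,U)=55/2
6. join AHIOQY+U (d=55/2) ⇒ AHIOQUY; edges |AHIOQY|=21/16, |U|=55/4
final tree: ((((A:5,Q:5):13/4,(H:11/2,I:11/2):11/4):67/16,(O:1,Y:1):183/16):21/16,U:55/4)
total length: 955/16

5,5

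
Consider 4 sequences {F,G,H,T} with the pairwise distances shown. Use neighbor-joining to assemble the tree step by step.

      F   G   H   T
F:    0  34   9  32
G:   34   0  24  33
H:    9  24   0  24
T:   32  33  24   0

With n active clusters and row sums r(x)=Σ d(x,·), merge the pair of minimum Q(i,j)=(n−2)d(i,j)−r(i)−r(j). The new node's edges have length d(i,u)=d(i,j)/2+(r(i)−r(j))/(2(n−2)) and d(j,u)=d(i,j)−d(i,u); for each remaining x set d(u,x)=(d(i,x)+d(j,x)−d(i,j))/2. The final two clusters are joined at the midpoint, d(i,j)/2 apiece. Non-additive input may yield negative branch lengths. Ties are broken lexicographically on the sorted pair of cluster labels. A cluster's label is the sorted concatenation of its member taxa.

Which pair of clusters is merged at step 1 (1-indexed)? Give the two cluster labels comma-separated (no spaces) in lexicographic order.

F,H

step 1: merge (F,H) at d=9, Q=-114; branch lengths F→9, H→0; new cluster FH
  updated: d(FH,G)=49/2, d(FH,T)=47/2
step 2: merge (FH,G) at d=49/2, Q=-81; branch lengths FH→15/2, G→17; new cluster FGH
  updated: d(FGH,T)=16
step 3: merge (FGH,T) at d=16; branch lengths FGH→8, T→8; new cluster FGHT
final tree: (((F:9,H:0):15/2,G:17):8,T:8)
total length: 99/2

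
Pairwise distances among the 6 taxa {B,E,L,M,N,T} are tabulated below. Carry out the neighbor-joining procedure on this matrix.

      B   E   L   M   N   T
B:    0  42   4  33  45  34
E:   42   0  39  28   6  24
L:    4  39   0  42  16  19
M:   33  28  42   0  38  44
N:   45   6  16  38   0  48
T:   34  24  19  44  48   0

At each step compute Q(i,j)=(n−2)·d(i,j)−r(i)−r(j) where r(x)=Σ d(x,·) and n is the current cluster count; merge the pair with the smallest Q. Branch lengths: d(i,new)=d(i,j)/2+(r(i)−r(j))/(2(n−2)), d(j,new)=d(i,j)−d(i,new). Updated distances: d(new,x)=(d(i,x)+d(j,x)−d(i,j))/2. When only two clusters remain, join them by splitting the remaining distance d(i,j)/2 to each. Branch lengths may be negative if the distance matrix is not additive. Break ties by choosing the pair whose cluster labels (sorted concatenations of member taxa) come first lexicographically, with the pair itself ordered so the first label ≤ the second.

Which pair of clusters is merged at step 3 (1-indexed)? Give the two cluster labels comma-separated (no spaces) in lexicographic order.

iteration 1: select E,N (d=6, Q=-268); attach at lengths (5/4, 19/4); label the merged cluster EN
  updated: d(B,EN)=81/2, d(EN,L)=49/2, d(EN,M)=30, d(EN,T)=33
iteration 2: select B,L (d=4, Q=-189); attach at lengths (17/3, -5/3); label the merged cluster BL
  updated: d(BL,EN)=61/2, d(BL,M)=71/2, d(BL,T)=49/2
iteration 3: select BL,T (d=49/2, Q=-143); attach at lengths (19/2, 15); label the merged cluster BLT
  updated: d(BLT,EN)=39/2, d(BLT,M)=55/2
iteration 4: select BLT,EN (d=39/2, Q=-77); attach at lengths (17/2, 11); label the merged cluster BELNT
  updated: d(BELNT,M)=19
iteration 5: select BELNT,M (d=19); attach at lengths (19/2, 19/2); label the merged cluster BELMNT
final tree: ((((B:17/3,L:-5/3):19/2,T:15):17/2,(E:5/4,N:19/4):11):19/2,M:19/2)
total length: 73

BL,T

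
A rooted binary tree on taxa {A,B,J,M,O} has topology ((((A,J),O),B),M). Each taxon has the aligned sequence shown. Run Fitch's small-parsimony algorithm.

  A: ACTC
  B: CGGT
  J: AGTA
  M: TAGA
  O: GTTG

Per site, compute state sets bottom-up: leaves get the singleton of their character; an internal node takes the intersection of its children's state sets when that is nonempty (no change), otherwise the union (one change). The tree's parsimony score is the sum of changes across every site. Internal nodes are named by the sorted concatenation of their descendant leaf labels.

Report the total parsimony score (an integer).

[col 0] AJ: children A:{A}, J:{A} ∩→ {A}; cost 0
[col 0] AJO: children AJ:{A}, O:{G} ∪→ {A,G}; cost 1
[col 0] ABJO: children AJO:{A,G}, B:{C} ∪→ {A,C,G}; cost 1
[col 0] ABJMO: children ABJO:{A,C,G}, M:{T} ∪→ {A,C,G,T}; cost 1
[col 1] AJ: children A:{C}, J:{G} ∪→ {C,G}; cost 1
[col 1] AJO: children AJ:{C,G}, O:{T} ∪→ {C,G,T}; cost 1
[col 1] ABJO: children AJO:{C,G,T}, B:{G} ∩→ {G}; cost 0
[col 1] ABJMO: children ABJO:{G}, M:{A} ∪→ {A,G}; cost 1
[col 2] AJ: children A:{T}, J:{T} ∩→ {T}; cost 0
[col 2] AJO: children AJ:{T}, O:{T} ∩→ {T}; cost 0
[col 2] ABJO: children AJO:{T}, B:{G} ∪→ {G,T}; cost 1
[col 2] ABJMO: children ABJO:{G,T}, M:{G} ∩→ {G}; cost 0
[col 3] AJ: children A:{C}, J:{A} ∪→ {A,C}; cost 1
[col 3] AJO: children AJ:{A,C}, O:{G} ∪→ {A,C,G}; cost 1
[col 3] ABJO: children AJO:{A,C,G}, B:{T} ∪→ {A,C,G,T}; cost 1
[col 3] ABJMO: children ABJO:{A,C,G,T}, M:{A} ∩→ {A}; cost 0
per-site changes: [3, 3, 1, 3]; total = 10

10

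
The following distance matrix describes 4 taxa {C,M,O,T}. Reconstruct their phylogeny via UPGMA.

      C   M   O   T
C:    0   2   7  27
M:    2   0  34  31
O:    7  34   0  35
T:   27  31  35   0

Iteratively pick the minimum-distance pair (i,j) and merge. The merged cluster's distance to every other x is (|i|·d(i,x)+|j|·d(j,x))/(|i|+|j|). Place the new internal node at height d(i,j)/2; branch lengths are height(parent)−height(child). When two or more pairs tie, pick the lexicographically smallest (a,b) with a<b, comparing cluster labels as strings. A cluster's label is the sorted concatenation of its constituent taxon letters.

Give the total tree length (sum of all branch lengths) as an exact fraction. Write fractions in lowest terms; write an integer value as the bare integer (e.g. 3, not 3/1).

169/4

1. join C+M (d=2) ⇒ CM; edges |C|=1, |M|=1
  updated: d(CM,O)=41/2, d(CM,T)=29
2. join CM+O (d=41/2) ⇒ CMO; edges |CM|=37/4, |O|=41/4
  updated: d(CMO,T)=31
3. join CMO+T (d=31) ⇒ CMOT; edges |CMO|=21/4, |T|=31/2
final tree: (((C:1,M:1):37/4,O:41/4):21/4,T:31/2)
total length: 169/4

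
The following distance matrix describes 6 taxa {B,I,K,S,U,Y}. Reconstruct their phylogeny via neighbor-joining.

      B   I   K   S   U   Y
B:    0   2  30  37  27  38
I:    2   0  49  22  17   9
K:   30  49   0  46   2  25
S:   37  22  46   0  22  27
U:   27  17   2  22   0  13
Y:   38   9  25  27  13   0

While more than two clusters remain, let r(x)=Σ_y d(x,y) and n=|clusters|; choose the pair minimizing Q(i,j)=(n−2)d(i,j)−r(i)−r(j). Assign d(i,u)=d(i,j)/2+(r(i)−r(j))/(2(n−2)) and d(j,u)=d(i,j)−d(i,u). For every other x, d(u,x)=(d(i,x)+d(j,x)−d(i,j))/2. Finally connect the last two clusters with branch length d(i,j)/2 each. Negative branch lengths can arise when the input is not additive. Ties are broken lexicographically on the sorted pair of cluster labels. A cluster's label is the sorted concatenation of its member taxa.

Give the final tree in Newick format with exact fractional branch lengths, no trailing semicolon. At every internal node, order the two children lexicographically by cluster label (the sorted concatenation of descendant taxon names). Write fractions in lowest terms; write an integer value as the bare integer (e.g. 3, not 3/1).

1. join B+I (d=2, Q=-225) ⇒ BI; edges |B|=43/8, |I|=-27/8
  updated: d(BI,K)=77/2, d(BI,S)=57/2, d(BI,U)=21, d(BI,Y)=45/2
2. join K+U (d=2, Q=-327/2) ⇒ KU; edges |K|=119/12, |U|=-95/12
  updated: d(BI,KU)=115/4, d(KU,S)=33, d(KU,Y)=18
3. join BI+S (d=57/2, Q=-445/4) ⇒ BIS; edges |BI|=193/16, |S|=263/16
  updated: d(BIS,KU)=133/8, d(BIS,Y)=21/2
4. join BIS+KU (d=133/8, Q=-361/8) ⇒ BIKSU; edges |BIS|=73/16, |KU|=193/16
  updated: d(BIKSU,Y)=95/16
5. join BIKSU+Y (d=95/16) ⇒ BIKSUY; edges |BIKSU|=95/32, |Y|=95/32
final tree: ((((B:43/8,I:-27/8):193/16,S:263/16):73/16,(K:119/12,U:-95/12):193/16):95/32,Y:95/32)
total length: 881/16

((((B:43/8,I:-27/8):193/16,S:263/16):73/16,(K:119/12,U:-95/12):193/16):95/32,Y:95/32)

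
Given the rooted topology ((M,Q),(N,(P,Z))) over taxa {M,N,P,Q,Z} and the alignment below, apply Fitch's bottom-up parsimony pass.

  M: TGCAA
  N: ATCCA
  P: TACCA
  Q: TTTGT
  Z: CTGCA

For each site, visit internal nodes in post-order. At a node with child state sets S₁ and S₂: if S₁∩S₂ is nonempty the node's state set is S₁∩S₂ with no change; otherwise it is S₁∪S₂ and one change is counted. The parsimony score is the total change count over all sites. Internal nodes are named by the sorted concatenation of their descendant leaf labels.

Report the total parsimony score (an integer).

site 0, node MQ: M={T} ∩ Q={T} → {T} (+0)
site 0, node PZ: P={T} ∪ Z={C} → {C,T} (+1)
site 0, node NPZ: N={A} ∪ PZ={C,T} → {A,C,T} (+1)
site 0, node MNPQZ: MQ={T} ∩ NPZ={A,C,T} → {T} (+0)
site 1, node MQ: M={G} ∪ Q={T} → {G,T} (+1)
site 1, node PZ: P={A} ∪ Z={T} → {A,T} (+1)
site 1, node NPZ: N={T} ∩ PZ={A,T} → {T} (+0)
site 1, node MNPQZ: MQ={G,T} ∩ NPZ={T} → {T} (+0)
site 2, node MQ: M={C} ∪ Q={T} → {C,T} (+1)
site 2, node PZ: P={C} ∪ Z={G} → {C,G} (+1)
site 2, node NPZ: N={C} ∩ PZ={C,G} → {C} (+0)
site 2, node MNPQZ: MQ={C,T} ∩ NPZ={C} → {C} (+0)
site 3, node MQ: M={A} ∪ Q={G} → {A,G} (+1)
site 3, node PZ: P={C} ∩ Z={C} → {C} (+0)
site 3, node NPZ: N={C} ∩ PZ={C} → {C} (+0)
site 3, node MNPQZ: MQ={A,G} ∪ NPZ={C} → {A,C,G} (+1)
site 4, node MQ: M={A} ∪ Q={T} → {A,T} (+1)
site 4, node PZ: P={A} ∩ Z={A} → {A} (+0)
site 4, node NPZ: N={A} ∩ PZ={A} → {A} (+0)
site 4, node MNPQZ: MQ={A,T} ∩ NPZ={A} → {A} (+0)
per-site changes: [2, 2, 2, 2, 1]; total = 9

9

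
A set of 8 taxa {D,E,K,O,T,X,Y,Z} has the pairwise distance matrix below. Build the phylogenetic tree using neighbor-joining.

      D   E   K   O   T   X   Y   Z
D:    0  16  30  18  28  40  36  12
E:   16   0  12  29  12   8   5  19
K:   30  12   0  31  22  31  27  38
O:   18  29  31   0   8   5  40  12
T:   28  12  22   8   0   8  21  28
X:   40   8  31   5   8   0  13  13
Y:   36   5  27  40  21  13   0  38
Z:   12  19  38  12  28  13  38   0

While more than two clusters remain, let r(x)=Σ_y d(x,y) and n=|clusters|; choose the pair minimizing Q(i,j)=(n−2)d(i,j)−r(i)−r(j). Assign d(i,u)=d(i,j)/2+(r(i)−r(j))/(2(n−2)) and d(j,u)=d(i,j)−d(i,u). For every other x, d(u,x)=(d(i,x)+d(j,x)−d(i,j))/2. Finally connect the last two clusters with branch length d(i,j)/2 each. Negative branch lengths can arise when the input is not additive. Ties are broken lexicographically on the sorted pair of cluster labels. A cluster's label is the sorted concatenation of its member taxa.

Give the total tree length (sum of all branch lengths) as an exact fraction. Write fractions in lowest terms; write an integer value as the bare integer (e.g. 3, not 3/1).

4023/64

iteration 1: select D,Z (d=12, Q=-268); attach at lengths (23/3, 13/3); label the merged cluster DZ
  updated: d(DZ,E)=23/2, d(DZ,K)=28, d(DZ,O)=9, d(DZ,T)=22, d(DZ,X)=41/2, d(DZ,Y)=31
iteration 2: select DZ,O (d=9, Q=-199); attach at lengths (9/2, 9/2); label the merged cluster DOZ
  updated: d(DOZ,E)=63/4, d(DOZ,K)=25, d(DOZ,T)=21/2, d(DOZ,X)=33/4, d(DOZ,Y)=31
iteration 3: select E,Y (d=5, Q=-519/4); attach at lengths (-97/32, 257/32); label the merged cluster EY
  updated: d(DOZ,EY)=167/8, d(EY,K)=17, d(EY,T)=14, d(EY,X)=8
iteration 4: select EY,K (d=17, Q=-831/8); attach at lengths (127/48, 689/48); label the merged cluster EKY
  updated: d(DOZ,EKY)=231/16, d(EKY,T)=19/2, d(EKY,X)=11
iteration 5: select DOZ,X (d=33/4, Q=-703/16); attach at lengths (359/64, 169/64); label the merged cluster DOXZ
  updated: d(DOXZ,EKY)=275/32, d(DOXZ,T)=41/8
iteration 6: select DOXZ,EKY (d=275/32, Q=-743/32); attach at lengths (135/64, 415/64); label the merged cluster DEKOXYZ
  updated: d(DEKOXYZ,T)=193/64
iteration 7: select DEKOXYZ,T (d=193/64); attach at lengths (193/128, 193/128); label the merged cluster DEKOTXYZ
final tree: (((((D:23/3,Z:13/3):9/2,O:9/2):359/64,X:169/64):135/64,((E:-97/32,Y:257/32):127/48,K:689/48):415/64):193/128,T:193/128)
total length: 4023/64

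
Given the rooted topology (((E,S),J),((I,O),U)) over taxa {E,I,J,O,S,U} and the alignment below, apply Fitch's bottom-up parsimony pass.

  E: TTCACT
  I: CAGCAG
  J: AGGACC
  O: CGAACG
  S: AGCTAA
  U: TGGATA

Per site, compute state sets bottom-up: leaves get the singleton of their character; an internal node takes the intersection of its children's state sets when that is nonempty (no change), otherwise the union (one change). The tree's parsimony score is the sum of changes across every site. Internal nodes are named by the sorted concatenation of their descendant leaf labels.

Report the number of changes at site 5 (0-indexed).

[col 0] ES: children E:{T}, S:{A} ∪→ {A,T}; cost 1
[col 0] EJS: children ES:{A,T}, J:{A} ∩→ {A}; cost 0
[col 0] IO: children I:{C}, O:{C} ∩→ {C}; cost 0
[col 0] IOU: children IO:{C}, U:{T} ∪→ {C,T}; cost 1
[col 0] EIJOSU: children EJS:{A}, IOU:{C,T} ∪→ {A,C,T}; cost 1
[col 1] ES: children E:{T}, S:{G} ∪→ {G,T}; cost 1
[col 1] EJS: children ES:{G,T}, J:{G} ∩→ {G}; cost 0
[col 1] IO: children I:{A}, O:{G} ∪→ {A,G}; cost 1
[col 1] IOU: children IO:{A,G}, U:{G} ∩→ {G}; cost 0
[col 1] EIJOSU: children EJS:{G}, IOU:{G} ∩→ {G}; cost 0
[col 2] ES: children E:{C}, S:{C} ∩→ {C}; cost 0
[col 2] EJS: children ES:{C}, J:{G} ∪→ {C,G}; cost 1
[col 2] IO: children I:{G}, O:{A} ∪→ {A,G}; cost 1
[col 2] IOU: children IO:{A,G}, U:{G} ∩→ {G}; cost 0
[col 2] EIJOSU: children EJS:{C,G}, IOU:{G} ∩→ {G}; cost 0
[col 3] ES: children E:{A}, S:{T} ∪→ {A,T}; cost 1
[col 3] EJS: children ES:{A,T}, J:{A} ∩→ {A}; cost 0
[col 3] IO: children I:{C}, O:{A} ∪→ {A,C}; cost 1
[col 3] IOU: children IO:{A,C}, U:{A} ∩→ {A}; cost 0
[col 3] EIJOSU: children EJS:{A}, IOU:{A} ∩→ {A}; cost 0
[col 4] ES: children E:{C}, S:{A} ∪→ {A,C}; cost 1
[col 4] EJS: children ES:{A,C}, J:{C} ∩→ {C}; cost 0
[col 4] IO: children I:{A}, O:{C} ∪→ {A,C}; cost 1
[col 4] IOU: children IO:{A,C}, U:{T} ∪→ {A,C,T}; cost 1
[col 4] EIJOSU: children EJS:{C}, IOU:{A,C,T} ∩→ {C}; cost 0
[col 5] ES: children E:{T}, S:{A} ∪→ {A,T}; cost 1
[col 5] EJS: children ES:{A,T}, J:{C} ∪→ {A,C,T}; cost 1
[col 5] IO: children I:{G}, O:{G} ∩→ {G}; cost 0
[col 5] IOU: children IO:{G}, U:{A} ∪→ {A,G}; cost 1
[col 5] EIJOSU: children EJS:{A,C,T}, IOU:{A,G} ∩→ {A}; cost 0
per-site changes: [3, 2, 2, 2, 3, 3]; total = 15

3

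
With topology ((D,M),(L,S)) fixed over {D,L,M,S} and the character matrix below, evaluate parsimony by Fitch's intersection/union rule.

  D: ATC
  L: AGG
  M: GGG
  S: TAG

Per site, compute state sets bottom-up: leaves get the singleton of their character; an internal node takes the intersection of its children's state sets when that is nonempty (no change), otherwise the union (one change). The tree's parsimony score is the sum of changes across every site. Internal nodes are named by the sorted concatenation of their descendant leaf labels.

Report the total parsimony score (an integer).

5

DM@0: {A} ∪ {G} = {A,G} (union, +1)
LS@0: {A} ∪ {T} = {A,T} (union, +1)
DLMS@0: {A,G} ∩ {A,T} = {A} (intersection, +0)
DM@1: {T} ∪ {G} = {G,T} (union, +1)
LS@1: {G} ∪ {A} = {A,G} (union, +1)
DLMS@1: {G,T} ∩ {A,G} = {G} (intersection, +0)
DM@2: {C} ∪ {G} = {C,G} (union, +1)
LS@2: {G} ∩ {G} = {G} (intersection, +0)
DLMS@2: {C,G} ∩ {G} = {G} (intersection, +0)
per-site changes: [2, 2, 1]; total = 5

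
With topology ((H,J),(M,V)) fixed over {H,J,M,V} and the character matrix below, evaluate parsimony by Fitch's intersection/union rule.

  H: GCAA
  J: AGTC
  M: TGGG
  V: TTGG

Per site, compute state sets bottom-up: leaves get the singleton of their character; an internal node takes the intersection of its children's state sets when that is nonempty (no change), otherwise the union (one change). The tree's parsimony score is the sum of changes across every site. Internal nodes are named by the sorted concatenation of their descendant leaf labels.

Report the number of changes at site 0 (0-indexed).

[col 0] HJ: children H:{G}, J:{A} ∪→ {A,G}; cost 1
[col 0] MV: children M:{T}, V:{T} ∩→ {T}; cost 0
[col 0] HJMV: children HJ:{A,G}, MV:{T} ∪→ {A,G,T}; cost 1
[col 1] HJ: children H:{C}, J:{G} ∪→ {C,G}; cost 1
[col 1] MV: children M:{G}, V:{T} ∪→ {G,T}; cost 1
[col 1] HJMV: children HJ:{C,G}, MV:{G,T} ∩→ {G}; cost 0
[col 2] HJ: children H:{A}, J:{T} ∪→ {A,T}; cost 1
[col 2] MV: children M:{G}, V:{G} ∩→ {G}; cost 0
[col 2] HJMV: children HJ:{A,T}, MV:{G} ∪→ {A,G,T}; cost 1
[col 3] HJ: children H:{A}, J:{C} ∪→ {A,C}; cost 1
[col 3] MV: children M:{G}, V:{G} ∩→ {G}; cost 0
[col 3] HJMV: children HJ:{A,C}, MV:{G} ∪→ {A,C,G}; cost 1
per-site changes: [2, 2, 2, 2]; total = 8

2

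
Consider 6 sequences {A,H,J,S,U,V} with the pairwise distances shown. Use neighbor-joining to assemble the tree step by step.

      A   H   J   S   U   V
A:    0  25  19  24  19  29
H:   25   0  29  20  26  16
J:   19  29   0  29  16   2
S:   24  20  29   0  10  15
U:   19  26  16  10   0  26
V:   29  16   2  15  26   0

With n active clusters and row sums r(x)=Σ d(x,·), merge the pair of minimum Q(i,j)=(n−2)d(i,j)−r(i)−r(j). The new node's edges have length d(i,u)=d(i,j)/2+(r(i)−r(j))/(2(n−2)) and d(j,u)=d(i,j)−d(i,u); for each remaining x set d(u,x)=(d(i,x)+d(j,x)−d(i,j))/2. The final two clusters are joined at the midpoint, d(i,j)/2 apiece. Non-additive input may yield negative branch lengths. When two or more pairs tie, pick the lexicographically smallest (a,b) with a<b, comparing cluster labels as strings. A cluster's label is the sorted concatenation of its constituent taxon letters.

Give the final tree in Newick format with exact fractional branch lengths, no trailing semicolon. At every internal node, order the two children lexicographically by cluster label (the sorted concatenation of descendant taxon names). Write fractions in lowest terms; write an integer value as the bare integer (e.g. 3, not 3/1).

1. join J+V (d=2, Q=-175) ⇒ JV; edges |J|=15/8, |V|=1/8
  updated: d(A,JV)=23, d(H,JV)=43/2, d(JV,S)=21, d(JV,U)=20
2. join S+U (d=10, Q=-120) ⇒ SU; edges |S|=5, |U|=5
  updated: d(A,SU)=33/2, d(H,SU)=18, d(JV,SU)=31/2
3. join A+SU (d=33/2, Q=-163/2) ⇒ ASU; edges |A|=95/8, |SU|=37/8
  updated: d(ASU,H)=53/4, d(ASU,JV)=11
4. join ASU+H (d=53/4, Q=-183/4) ⇒ AHSU; edges |ASU|=11/8, |H|=95/8
  updated: d(AHSU,JV)=77/8
5. join AHSU+JV (d=77/8) ⇒ AHJSUV; edges |AHSU|=77/16, |JV|=77/16
final tree: (((A:95/8,(S:5,U:5):37/8):11/8,H:95/8):77/16,(J:15/8,V:1/8):77/16)
total length: 411/8

(((A:95/8,(S:5,U:5):37/8):11/8,H:95/8):77/16,(J:15/8,V:1/8):77/16)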